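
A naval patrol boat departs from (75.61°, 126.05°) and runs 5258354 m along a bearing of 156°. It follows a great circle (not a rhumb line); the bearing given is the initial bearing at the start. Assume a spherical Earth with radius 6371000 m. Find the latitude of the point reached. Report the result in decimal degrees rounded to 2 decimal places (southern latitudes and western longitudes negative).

latitude 29.35°

The arc subtends δ = 5258354/6371000 = 0.825358 rad at the centre.
Converting: φ₁ = 1.319643 rad, θ = 2.722714 rad.
sin φ₂ = sin φ₁ cos δ + cos φ₁ sin δ cos θ = (0.968627)(0.678294) + (0.248521)(0.734790)(-0.913545) = 0.490191
φ₂ = asin(0.490191) = 0.512308 rad = 29.35°.
For the longitude increment, Δλ = atan2( sin θ sin δ cos φ₁, cos δ − sin φ₁ sin φ₂ ) = atan2(0.074274, 0.203483) = 20.05°.
Hence λ₂ = 126.05° + 20.05° = 146.10°.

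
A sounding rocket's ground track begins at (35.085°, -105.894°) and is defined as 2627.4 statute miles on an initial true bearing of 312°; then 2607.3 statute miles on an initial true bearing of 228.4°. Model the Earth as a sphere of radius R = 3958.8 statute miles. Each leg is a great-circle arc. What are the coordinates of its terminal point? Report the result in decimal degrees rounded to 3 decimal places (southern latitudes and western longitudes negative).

latitude 22.071°, longitude 176.197°

Apply the spherical direct solution leg by leg, carrying full precision between legs.
Leg 1: from (35.085°, -105.894°), δ = 2627.4/3958.8 = 0.663686 rad, θ = 312° → φ = 52.193°, λ = -154.209°.
Leg 2: from (52.193°, -154.209°), δ = 2607.3/3958.8 = 0.658609 rad, θ = 228.4° → φ = 22.071°, λ = 176.197°.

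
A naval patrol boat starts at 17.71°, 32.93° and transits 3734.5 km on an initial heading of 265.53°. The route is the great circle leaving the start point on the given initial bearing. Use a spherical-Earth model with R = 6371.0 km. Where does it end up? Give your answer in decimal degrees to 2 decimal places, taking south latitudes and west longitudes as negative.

δ = 3734.5/6371 = 0.586172 rad (33.5852°).
With φ₁ = 17.71° = 0.309098 rad and θ = 265.53° = 4.634373 rad:
Applying the spherical law of cosines for sides, sin φ₂ = sin φ₁ cos δ + cos φ₁ sin δ cos θ = 0.212348, so φ₂ = 12.26°.
Then Δλ = atan2(-0.525357, 0.768468) = -0.599663 rad, from sin θ sin δ cos φ₁ over cos δ − sin φ₁ sin φ₂.
λ₂ = λ₁ + Δλ = -1.43°.

latitude 12.26°, longitude -1.43°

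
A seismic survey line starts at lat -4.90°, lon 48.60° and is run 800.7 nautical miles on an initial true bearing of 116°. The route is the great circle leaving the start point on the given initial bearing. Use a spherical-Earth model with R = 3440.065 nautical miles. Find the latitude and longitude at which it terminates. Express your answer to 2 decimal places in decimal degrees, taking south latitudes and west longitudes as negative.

δ = 800.7/3440.065 = 0.232757 rad (13.3360°).
Start latitude φ₁ = -0.085521 rad; initial bearing θ = 2.024582 rad.
Applying the spherical law of cosines for sides, sin φ₂ = sin φ₁ cos δ + cos φ₁ sin δ cos θ = -0.183859, so φ₂ = -10.59°.
Δλ = atan2( sin θ sin δ cos φ₁ , cos δ − sin φ₁ sin φ₂ ) = atan2(0.206559, 0.957329) = 0.212508 rad = 12.18°.
Hence λ₂ = 48.60° + 12.18° = 60.78°.

latitude -10.59°, longitude 60.78°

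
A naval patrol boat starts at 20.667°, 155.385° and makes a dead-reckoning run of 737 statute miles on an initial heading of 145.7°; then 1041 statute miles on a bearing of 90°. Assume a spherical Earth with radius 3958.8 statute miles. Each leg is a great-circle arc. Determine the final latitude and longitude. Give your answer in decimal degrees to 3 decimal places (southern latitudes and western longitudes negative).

Apply the spherical direct solution leg by leg, carrying full precision between legs.
Leg 1: from (20.667°, 155.385°), δ = 737/3958.8 = 0.186168 rad, θ = 145.7° → φ = 11.758°, λ = 161.501°.
Leg 2: from (11.758°, 161.501°), δ = 1041/3958.8 = 0.262958 rad, θ = 90° → φ = 11.348°, λ = 176.875°.

latitude 11.348°, longitude 176.875°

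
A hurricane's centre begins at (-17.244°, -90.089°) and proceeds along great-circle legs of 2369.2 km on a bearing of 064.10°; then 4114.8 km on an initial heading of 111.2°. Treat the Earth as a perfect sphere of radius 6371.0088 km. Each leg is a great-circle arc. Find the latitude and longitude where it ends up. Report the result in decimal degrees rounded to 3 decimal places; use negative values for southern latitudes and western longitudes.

Apply the spherical direct solution leg by leg, carrying full precision between legs.
Leg 1: from (-17.244°, -90.089°), δ = 2369.2/6371.0088 = 0.371872 rad, θ = 64.1° → φ = -7.157°, λ = -70.855°.
Leg 2: from (-7.157°, -70.855°), δ = 4114.8/6371.0088 = 0.645863 rad, θ = 111.2° → φ = -18.389°, λ = -34.602°.

latitude -18.389°, longitude -34.602°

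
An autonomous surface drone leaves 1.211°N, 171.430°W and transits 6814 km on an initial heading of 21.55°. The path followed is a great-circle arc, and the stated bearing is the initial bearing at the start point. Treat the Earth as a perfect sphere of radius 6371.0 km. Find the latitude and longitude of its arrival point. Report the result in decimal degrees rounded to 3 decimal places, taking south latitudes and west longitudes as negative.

The arc subtends δ = 6814/6371 = 1.069534 rad at the centre.
Start latitude φ₁ = 0.021136 rad; initial bearing θ = 0.376118 rad.
Destination latitude: φ₂ = arcsin( sin φ₁ cos δ + cos φ₁ sin δ cos θ ) = arcsin(0.825647) = 55.654°.
Then Δλ = atan2(0.322053, 0.463084) = 0.607668 rad, from sin θ sin δ cos φ₁ over cos δ − sin φ₁ sin φ₂.
Hence λ₂ = -171.430° + 34.817° = -136.613°.

latitude 55.654°, longitude -136.613°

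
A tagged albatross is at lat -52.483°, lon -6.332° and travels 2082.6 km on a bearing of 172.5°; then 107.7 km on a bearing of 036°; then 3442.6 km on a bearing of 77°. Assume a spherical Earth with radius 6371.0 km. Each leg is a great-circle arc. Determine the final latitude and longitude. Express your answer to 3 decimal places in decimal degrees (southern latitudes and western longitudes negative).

Apply the spherical direct solution leg by leg, carrying full precision between legs.
Leg 1: from (-52.483°, -6.332°), δ = 2082.6/6371 = 0.326887 rad, θ = 172.5° → φ = -70.917°, λ = 1.033°.
Leg 2: from (-70.917°, 1.033°), δ = 107.7/6371 = 0.016905 rad, θ = 36° → φ = -70.125°, λ = 2.708°.
Leg 3: from (-70.125°, 2.708°), δ = 3442.6/6371 = 0.540355 rad, θ = 77° → φ = -50.095°, λ = 54.093°.

latitude -50.095°, longitude 54.093°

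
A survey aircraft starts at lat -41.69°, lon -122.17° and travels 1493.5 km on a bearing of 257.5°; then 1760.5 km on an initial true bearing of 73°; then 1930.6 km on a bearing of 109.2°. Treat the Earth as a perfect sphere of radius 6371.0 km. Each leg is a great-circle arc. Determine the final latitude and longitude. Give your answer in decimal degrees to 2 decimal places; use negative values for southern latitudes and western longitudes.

Apply the spherical direct solution leg by leg, carrying full precision between legs.
Leg 1: from (-41.69°, -122.17°), δ = 1493.5/6371 = 0.234422 rad, θ = 257.5° → φ = -43.19°, λ = -140.29°.
Leg 2: from (-43.19°, -140.29°), δ = 1760.5/6371 = 0.276330 rad, θ = 73° → φ = -36.89°, λ = -121.25°.
Leg 3: from (-36.89°, -121.25°), δ = 1930.6/6371 = 0.303029 rad, θ = 109.2° → φ = -40.65°, λ = -99.45°.

latitude -40.65°, longitude -99.45°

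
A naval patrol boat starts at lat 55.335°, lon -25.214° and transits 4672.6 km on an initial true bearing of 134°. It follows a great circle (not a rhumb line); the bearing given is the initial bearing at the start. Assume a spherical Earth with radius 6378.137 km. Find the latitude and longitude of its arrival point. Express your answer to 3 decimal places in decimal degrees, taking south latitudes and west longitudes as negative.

Central angle δ = d/R = 0.732596 rad.
With φ₁ = 55.335° = 0.965778 rad and θ = 134° = 2.338741 rad:
sin φ₂ = sin φ₁ cos δ + cos φ₁ sin δ cos θ = (0.822492)(0.743440) + (0.568777)(0.668802)(-0.694658) = 0.347226
φ₂ = asin(0.347226) = 0.354611 rad = 20.318°.
Δλ = atan2( sin θ sin δ cos φ₁ , cos δ − sin φ₁ sin φ₂ ) = atan2(0.273636, 0.457850) = 0.538694 rad = 30.865°.
λ₂ = λ₁ + Δλ = 5.651°.

latitude 20.318°, longitude 5.651°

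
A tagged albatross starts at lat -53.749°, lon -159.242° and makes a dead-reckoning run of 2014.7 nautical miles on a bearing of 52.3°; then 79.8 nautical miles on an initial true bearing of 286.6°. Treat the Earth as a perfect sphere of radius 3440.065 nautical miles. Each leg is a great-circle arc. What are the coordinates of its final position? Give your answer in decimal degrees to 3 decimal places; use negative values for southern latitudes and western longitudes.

Apply the spherical direct solution leg by leg, carrying full precision between legs.
Leg 1: from (-53.749°, -159.242°), δ = 2014.7/3440.065 = 0.585658 rad, θ = 52.3° → φ = -28.175°, λ = -129.498°.
Leg 2: from (-28.175°, -129.498°), δ = 79.8/3440.065 = 0.023197 rad, θ = 286.6° → φ = -27.787°, λ = -130.937°.

latitude -27.787°, longitude -130.937°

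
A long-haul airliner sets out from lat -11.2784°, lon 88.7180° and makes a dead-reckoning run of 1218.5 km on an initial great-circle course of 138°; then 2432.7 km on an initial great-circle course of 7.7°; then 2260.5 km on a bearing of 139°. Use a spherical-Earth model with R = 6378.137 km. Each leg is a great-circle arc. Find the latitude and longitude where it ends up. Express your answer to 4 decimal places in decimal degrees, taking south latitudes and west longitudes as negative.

Apply the spherical direct solution leg by leg, carrying full precision between legs.
Leg 1: from (-11.2784°, 88.7180°), δ = 1218.5/6378.137 = 0.191043 rad, θ = 138° → φ = -19.2933°, λ = 96.4545°.
Leg 2: from (-19.2933°, 96.4545°), δ = 2432.7/6378.137 = 0.381412 rad, θ = 7.7° → φ = 2.3783°, λ = 99.3157°.
Leg 3: from (2.3783°, 99.3157°), δ = 2260.5/6378.137 = 0.354414 rad, θ = 139° → φ = -12.8718°, λ = 112.8217°.

latitude -12.8718°, longitude 112.8217°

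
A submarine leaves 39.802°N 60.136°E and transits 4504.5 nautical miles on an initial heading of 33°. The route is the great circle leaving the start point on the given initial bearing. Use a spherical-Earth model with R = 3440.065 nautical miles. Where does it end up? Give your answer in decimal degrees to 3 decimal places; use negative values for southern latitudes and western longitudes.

δ = 4504.5/3440.065 = 1.309423 rad (75.0244°).
Converting: φ₁ = 0.694676 rad, θ = 0.575959 rad.
Destination latitude: φ₂ = arcsin( sin φ₁ cos δ + cos φ₁ sin δ cos θ ) = arcsin(0.787851) = 51.985°.
Δλ = atan2( sin θ sin δ cos φ₁ , cos δ − sin φ₁ sin φ₂ ) = atan2(0.404214, -0.245924) = 2.117371 rad = 121.316°.
λ₂ = 60.136° + 121.316° = 181.452°, normalized to (−180°, 180°] → -178.548°.

latitude 51.985°, longitude -178.548°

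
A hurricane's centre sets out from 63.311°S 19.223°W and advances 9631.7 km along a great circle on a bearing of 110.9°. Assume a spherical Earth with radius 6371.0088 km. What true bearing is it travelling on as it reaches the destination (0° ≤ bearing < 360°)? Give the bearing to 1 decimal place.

Central angle δ = d/R = 1.511801 rad.
Converting: φ₁ = -1.104985 rad, θ = 1.935570 rad.
Applying the spherical law of cosines for sides, sin φ₂ = sin φ₁ cos δ + cos φ₁ sin δ cos θ = -0.212628, so φ₂ = -12.276°.
Δλ = atan2( sin θ sin δ cos φ₁ , cos δ − sin φ₁ sin φ₂ ) = atan2(0.418866, -0.131014) = 1.873938 rad = 107.369°.
Hence λ₂ = -19.223° + 107.369° = 88.146°.
The forward bearing on arrival equals the back-azimuth from the destination plus 180°.
Back-azimuth from P₂ (-12.3°, 88.1°) to P₁ (-63.3°, -19.2°), with Δλ' = λ₁ − λ₂ = -107.4°: atan2( sin Δλ' cos φ₁ , cos φ₂ sin φ₁ − sin φ₂ cos φ₁ cos Δλ' ) = 205.4°.
Final bearing = (205.4° + 180°) mod 360° = 25.4°.

final bearing 25.4°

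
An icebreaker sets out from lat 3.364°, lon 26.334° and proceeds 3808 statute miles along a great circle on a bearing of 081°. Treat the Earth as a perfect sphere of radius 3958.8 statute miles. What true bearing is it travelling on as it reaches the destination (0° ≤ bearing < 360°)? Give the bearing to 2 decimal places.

The arc subtends δ = 3808/3958.8 = 0.961908 rad at the centre.
With φ₁ = 3.364° = 0.058713 rad and θ = 81° = 1.413717 rad:
Applying the spherical law of cosines for sides, sin φ₂ = sin φ₁ cos δ + cos φ₁ sin δ cos θ = 0.161662, so φ₂ = 9.303°.
Then Δλ = atan2(0.808789, 0.562470) = 0.963132 rad, from sin θ sin δ cos φ₁ over cos δ − sin φ₁ sin φ₂.
λ₂ = 26.334° + 55.183° = 81.517°.
The forward bearing on arrival equals the back-azimuth from the destination plus 180°.
Back-azimuth from P₂ (9.30°, 81.52°) to P₁ (3.36°, 26.33°), with Δλ' = λ₁ − λ₂ = -55.18°: atan2( sin Δλ' cos φ₁ , cos φ₂ sin φ₁ − sin φ₂ cos φ₁ cos Δλ' ) = 267.61°.
Final bearing = (267.61° + 180°) mod 360° = 87.61°.

final bearing 87.61°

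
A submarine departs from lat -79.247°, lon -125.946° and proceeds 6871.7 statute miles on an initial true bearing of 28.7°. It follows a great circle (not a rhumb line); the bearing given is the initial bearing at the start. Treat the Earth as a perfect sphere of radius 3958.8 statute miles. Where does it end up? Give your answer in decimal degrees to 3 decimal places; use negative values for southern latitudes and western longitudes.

δ = 6871.7/3958.8 = 1.735804 rad (99.4542°).
With φ₁ = -79.247° = -1.383121 rad and θ = 28.7° = 0.500909 rad:
Applying the spherical law of cosines for sides, sin φ₂ = sin φ₁ cos δ + cos φ₁ sin δ cos θ = 0.322806, so φ₂ = 18.833°.
Then Δλ = atan2(0.088381, 0.152878) = 0.524170 rad, from sin θ sin δ cos φ₁ over cos δ − sin φ₁ sin φ₂.
Hence λ₂ = -125.946° + 30.033° = -95.913°.

latitude 18.833°, longitude -95.913°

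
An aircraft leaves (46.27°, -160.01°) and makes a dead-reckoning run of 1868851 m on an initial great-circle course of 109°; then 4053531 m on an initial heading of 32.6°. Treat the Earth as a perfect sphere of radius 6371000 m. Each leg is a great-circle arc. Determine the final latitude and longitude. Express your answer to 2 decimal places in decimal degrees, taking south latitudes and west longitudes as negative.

latitude 63.40°, longitude -93.84°

Apply the spherical direct solution leg by leg, carrying full precision between legs.
Leg 1: from (46.27°, -160.01°), δ = 1868851/6371000 = 0.293337 rad, θ = 109° → φ = 38.80°, λ = -139.47°.
Leg 2: from (38.80°, -139.47°), δ = 4053531/6371000 = 0.636247 rad, θ = 32.6° → φ = 63.40°, λ = -93.84°.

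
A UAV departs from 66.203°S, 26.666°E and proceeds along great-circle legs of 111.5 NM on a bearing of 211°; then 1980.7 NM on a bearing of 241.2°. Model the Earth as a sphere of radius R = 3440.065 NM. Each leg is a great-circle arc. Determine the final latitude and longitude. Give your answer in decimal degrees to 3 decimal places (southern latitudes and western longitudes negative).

Apply the spherical direct solution leg by leg, carrying full precision between legs.
Leg 1: from (-66.203°, 26.666°), δ = 111.5/3440.065 = 0.032412 rad, θ = 211° → φ = -67.775°, λ = 24.137°.
Leg 2: from (-67.775°, 24.137°), δ = 1980.7/3440.065 = 0.575774 rad, θ = 241.2° → φ = -61.125°, λ = -56.996°.

latitude -61.125°, longitude -56.996°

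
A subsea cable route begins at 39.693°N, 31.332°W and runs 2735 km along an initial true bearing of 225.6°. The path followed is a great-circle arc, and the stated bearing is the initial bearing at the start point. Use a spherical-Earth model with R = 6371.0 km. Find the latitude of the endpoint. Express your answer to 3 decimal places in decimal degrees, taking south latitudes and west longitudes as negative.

latitude 20.894°

The arc subtends δ = 2735/6371 = 0.429289 rad at the centre.
With φ₁ = 39.693° = 0.692774 rad and θ = 225.6° = 3.937463 rad:
sin φ₂ = sin φ₁ cos δ + cos φ₁ sin δ cos θ = (0.638674)(0.909262) + (0.769478)(0.416224)(-0.699663) = 0.356637
φ₂ = asin(0.356637) = 0.364666 rad = 20.894°.
Δλ = atan2( sin θ sin δ cos φ₁ , cos δ − sin φ₁ sin φ₂ ) = atan2(-0.228828, 0.681487) = -0.323949 rad = -18.561°.
λ₂ = λ₁ + Δλ = -49.893°.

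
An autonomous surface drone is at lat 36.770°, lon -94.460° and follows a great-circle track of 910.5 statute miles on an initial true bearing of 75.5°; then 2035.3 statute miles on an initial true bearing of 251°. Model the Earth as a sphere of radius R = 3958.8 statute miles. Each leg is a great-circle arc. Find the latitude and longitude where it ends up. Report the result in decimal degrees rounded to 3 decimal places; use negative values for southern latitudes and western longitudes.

Apply the spherical direct solution leg by leg, carrying full precision between legs.
Leg 1: from (36.770°, -94.460°), δ = 910.5/3958.8 = 0.229994 rad, θ = 75.5° → φ = 38.944°, λ = -77.974°.
Leg 2: from (38.944°, -77.974°), δ = 2035.3/3958.8 = 0.514120 rad, θ = 251° → φ = 25.011°, λ = -108.844°.

latitude 25.011°, longitude -108.844°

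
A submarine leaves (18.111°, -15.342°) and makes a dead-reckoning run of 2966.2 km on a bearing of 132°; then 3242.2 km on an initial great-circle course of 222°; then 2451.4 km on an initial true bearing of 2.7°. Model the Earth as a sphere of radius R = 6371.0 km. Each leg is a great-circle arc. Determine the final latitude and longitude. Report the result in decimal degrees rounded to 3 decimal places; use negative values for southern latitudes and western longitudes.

latitude 0.381°, longitude -15.372°

Apply the spherical direct solution leg by leg, carrying full precision between legs.
Leg 1: from (18.111°, -15.342°), δ = 2966.2/6371 = 0.465578 rad, θ = 132° → φ = -0.444°, λ = 4.148°.
Leg 2: from (-0.444°, 4.148°), δ = 3242.2/6371 = 0.508900 rad, θ = 222° → φ = -21.643°, λ = -16.385°.
Leg 3: from (-21.643°, -16.385°), δ = 2451.4/6371 = 0.384775 rad, θ = 2.7° → φ = 0.381°, λ = -15.372°.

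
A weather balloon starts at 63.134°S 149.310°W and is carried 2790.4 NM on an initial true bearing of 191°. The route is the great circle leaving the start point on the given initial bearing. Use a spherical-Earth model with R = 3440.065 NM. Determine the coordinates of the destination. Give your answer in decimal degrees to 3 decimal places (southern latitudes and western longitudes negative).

The arc subtends δ = 2790.4/3440.065 = 0.811147 rad at the centre.
Start latitude φ₁ = -1.101896 rad; initial bearing θ = 3.333579 rad.
Applying the spherical law of cosines for sides, sin φ₂ = sin φ₁ cos δ + cos φ₁ sin δ cos θ = -0.935983, so φ₂ = -69.387°.
For the longitude increment, Δλ = atan2( sin θ sin δ cos φ₁, cos δ − sin φ₁ sin φ₂ ) = atan2(-0.062522, -0.146291) = -156.859°.
λ₂ = -149.310° + -156.859° = -306.169°, normalized to (−180°, 180°] → 53.831°.

latitude -69.387°, longitude 53.831°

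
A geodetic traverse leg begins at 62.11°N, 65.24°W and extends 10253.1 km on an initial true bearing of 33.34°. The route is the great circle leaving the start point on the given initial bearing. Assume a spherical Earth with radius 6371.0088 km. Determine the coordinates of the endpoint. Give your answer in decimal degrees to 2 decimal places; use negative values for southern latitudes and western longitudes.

latitude 20.88°, longitude 78.76°

Central angle δ = d/R = 1.609337 rad.
Start latitude φ₁ = 1.084024 rad; initial bearing θ = 0.581893 rad.
Applying the spherical law of cosines for sides, sin φ₂ = sin φ₁ cos δ + cos φ₁ sin δ cos θ = 0.356445, so φ₂ = 20.88°.
Then Δλ = atan2(0.256901, -0.353574) = 2.513247 rad, from sin θ sin δ cos φ₁ over cos δ − sin φ₁ sin φ₂.
Hence λ₂ = -65.24° + 144.00° = 78.76°.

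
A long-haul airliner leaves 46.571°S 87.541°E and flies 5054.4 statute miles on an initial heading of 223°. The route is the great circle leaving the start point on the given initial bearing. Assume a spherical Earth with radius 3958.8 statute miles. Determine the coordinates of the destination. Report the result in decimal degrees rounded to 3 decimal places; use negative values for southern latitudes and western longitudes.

The arc subtends δ = 5054.4/3958.8 = 1.276751 rad at the centre.
With φ₁ = -46.571° = -0.812817 rad and θ = 223° = 3.892084 rad:
Applying the spherical law of cosines for sides, sin φ₂ = sin φ₁ cos δ + cos φ₁ sin δ cos θ = -0.691673, so φ₂ = -43.763°.
Then Δλ = atan2(-0.448720, -0.212485) = -2.013049 rad, from sin θ sin δ cos φ₁ over cos δ − sin φ₁ sin φ₂.
λ₂ = λ₁ + Δλ = -27.798°.

latitude -43.763°, longitude -27.798°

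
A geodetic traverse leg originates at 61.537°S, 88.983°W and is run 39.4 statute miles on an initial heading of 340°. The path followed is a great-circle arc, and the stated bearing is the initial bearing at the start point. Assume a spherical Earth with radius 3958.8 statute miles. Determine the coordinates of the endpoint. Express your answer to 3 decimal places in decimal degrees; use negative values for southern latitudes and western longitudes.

The arc subtends δ = 39.4/3958.8 = 0.009953 rad at the centre.
Start latitude φ₁ = -1.074023 rad; initial bearing θ = 5.934119 rad.
Applying the spherical law of cosines for sides, sin φ₂ = sin φ₁ cos δ + cos φ₁ sin δ cos θ = -0.874624, so φ₂ = -61.001°.
Then Δλ = atan2(-0.001622, 0.231046) = -0.007021 rad, from sin θ sin δ cos φ₁ over cos δ − sin φ₁ sin φ₂.
λ₂ = -88.983° + -0.402° = -89.385°.

latitude -61.001°, longitude -89.385°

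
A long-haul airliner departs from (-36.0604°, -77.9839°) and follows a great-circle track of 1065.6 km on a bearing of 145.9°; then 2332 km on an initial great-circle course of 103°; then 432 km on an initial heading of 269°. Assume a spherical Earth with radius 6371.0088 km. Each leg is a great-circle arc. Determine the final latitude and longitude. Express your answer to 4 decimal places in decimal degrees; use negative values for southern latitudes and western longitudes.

latitude -44.6993°, longitude -46.6089°

Apply the spherical direct solution leg by leg, carrying full precision between legs.
Leg 1: from (-36.0604°, -77.9839°), δ = 1065.6/6371.0088 = 0.167258 rad, θ = 145.9° → φ = -43.7779°, λ = -70.5566°.
Leg 2: from (-43.7779°, -70.5566°), δ = 2332/6371.0088 = 0.366033 rad, θ = 103° → φ = -44.7621°, λ = -41.1399°.
Leg 3: from (-44.7621°, -41.1399°), δ = 432/6371.0088 = 0.067807 rad, θ = 269° → φ = -44.6993°, λ = -46.6089°.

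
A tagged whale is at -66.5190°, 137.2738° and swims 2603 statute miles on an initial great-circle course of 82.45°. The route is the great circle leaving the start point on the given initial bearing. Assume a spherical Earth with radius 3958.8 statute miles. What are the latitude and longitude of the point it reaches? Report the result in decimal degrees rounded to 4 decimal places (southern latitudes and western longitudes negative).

latitude -43.9452°, longitude -165.4308°

δ = 2603/3958.8 = 0.657522 rad (37.6733°).
Start latitude φ₁ = -1.160976 rad; initial bearing θ = 1.439024 rad.
sin φ₂ = sin φ₁ cos δ + cos φ₁ sin δ cos θ = (-0.917192)(0.791509) + (0.398445)(0.611158)(0.131391) = -0.693970
φ₂ = asin(-0.693970) = -0.766989 rad = -43.9452°.
Δλ = atan2( sin θ sin δ cos φ₁ , cos δ − sin φ₁ sin φ₂ ) = atan2(0.241402, 0.155005) = 0.999993 rad = 57.2954°.
λ₂ = 137.2738° + 57.2954° = 194.5692°, normalized to (−180°, 180°] → -165.4308°.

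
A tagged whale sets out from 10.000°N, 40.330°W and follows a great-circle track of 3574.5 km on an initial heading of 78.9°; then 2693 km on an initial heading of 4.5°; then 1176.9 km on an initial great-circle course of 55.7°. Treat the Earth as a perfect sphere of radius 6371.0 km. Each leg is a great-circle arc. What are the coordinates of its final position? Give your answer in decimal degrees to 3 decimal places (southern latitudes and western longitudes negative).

latitude 43.846°, longitude 6.784°

Apply the spherical direct solution leg by leg, carrying full precision between legs.
Leg 1: from (10.000°, -40.330°), δ = 3574.5/6371 = 0.561058 rad, θ = 78.9° → φ = 14.354°, λ = -7.718°.
Leg 2: from (14.354°, -7.718°), δ = 2693/6371 = 0.422697 rad, θ = 4.5° → φ = 38.483°, λ = -5.361°.
Leg 3: from (38.483°, -5.361°), δ = 1176.9/6371 = 0.184728 rad, θ = 55.7° → φ = 43.846°, λ = 6.784°.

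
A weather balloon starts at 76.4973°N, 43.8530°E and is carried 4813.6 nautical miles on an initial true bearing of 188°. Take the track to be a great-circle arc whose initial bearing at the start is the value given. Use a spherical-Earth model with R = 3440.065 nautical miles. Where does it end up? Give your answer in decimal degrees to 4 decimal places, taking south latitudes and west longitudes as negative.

latitude -3.5468°, longitude 35.9559°

Angular distance δ = d/R = 4813.6 / 3440.065 = 1.399276 rad.
Converting: φ₁ = 1.335130 rad, θ = 3.281219 rad.
Destination latitude: φ₂ = arcsin( sin φ₁ cos δ + cos φ₁ sin δ cos θ ) = arcsin(-0.061863) = -3.5468°.
For the longitude increment, Δλ = atan2( sin θ sin δ cos φ₁, cos δ − sin φ₁ sin φ₂ ) = atan2(-0.032019, 0.230834) = -7.8971°.
Hence λ₂ = 43.8530° + -7.8971° = 35.9559°.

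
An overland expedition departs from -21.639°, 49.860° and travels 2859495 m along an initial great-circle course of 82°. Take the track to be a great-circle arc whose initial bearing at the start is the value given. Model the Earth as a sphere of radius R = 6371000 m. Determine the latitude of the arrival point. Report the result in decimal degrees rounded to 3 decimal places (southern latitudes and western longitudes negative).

Central angle δ = d/R = 0.448830 rad.
Start latitude φ₁ = -0.377672 rad; initial bearing θ = 1.431170 rad.
Applying the spherical law of cosines for sides, sin φ₂ = sin φ₁ cos δ + cos φ₁ sin δ cos θ = -0.276101, so φ₂ = -16.028°.
Δλ = atan2( sin θ sin δ cos φ₁ , cos δ − sin φ₁ sin φ₂ ) = atan2(0.399407, 0.799141) = 0.463484 rad = 26.556°.
Hence λ₂ = 49.860° + 26.556° = 76.416°.

latitude -16.028°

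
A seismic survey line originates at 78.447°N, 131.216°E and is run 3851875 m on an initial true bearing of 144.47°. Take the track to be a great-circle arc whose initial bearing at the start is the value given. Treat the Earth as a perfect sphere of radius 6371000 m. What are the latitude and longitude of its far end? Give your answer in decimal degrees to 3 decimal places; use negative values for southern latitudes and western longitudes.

Central angle δ = d/R = 0.604595 rad.
Start latitude φ₁ = 1.369158 rad; initial bearing θ = 2.521477 rad.
Applying the spherical law of cosines for sides, sin φ₂ = sin φ₁ cos δ + cos φ₁ sin δ cos θ = 0.713418, so φ₂ = 45.514°.
For the longitude increment, Δλ = atan2( sin θ sin δ cos φ₁, cos δ − sin φ₁ sin φ₂ ) = atan2(0.066157, 0.123768) = 28.125°.
Hence λ₂ = 131.216° + 28.125° = 159.341°.

latitude 45.514°, longitude 159.341°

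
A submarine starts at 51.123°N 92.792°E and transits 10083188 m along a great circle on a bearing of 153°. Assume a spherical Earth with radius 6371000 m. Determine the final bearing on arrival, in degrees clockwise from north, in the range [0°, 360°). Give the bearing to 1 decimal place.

Angular distance δ = d/R = 10083188 / 6371000 = 1.582670 rad.
Converting: φ₁ = 0.892265 rad, θ = 2.670354 rad.
sin φ₂ = sin φ₁ cos δ + cos φ₁ sin δ cos θ = (0.778495)(-0.011873) + (0.627651)(0.999930)(-0.891007) = -0.568444
φ₂ = asin(-0.568444) = -0.604614 rad = -34.642°.
For the longitude increment, Δλ = atan2( sin θ sin δ cos φ₁, cos δ − sin φ₁ sin φ₂ ) = atan2(0.284927, 0.430658) = 33.489°.
λ₂ = λ₁ + Δλ = 126.281°.
The forward bearing on arrival equals the back-azimuth from the destination plus 180°.
Back-azimuth from P₂ (-34.6°, 126.3°) to P₁ (51.1°, 92.8°), with Δλ' = λ₁ − λ₂ = -33.5°: atan2( sin Δλ' cos φ₁ , cos φ₂ sin φ₁ − sin φ₂ cos φ₁ cos Δλ' ) = 339.7°.
Final bearing = (339.7° + 180°) mod 360° = 159.7°.

final bearing 159.7°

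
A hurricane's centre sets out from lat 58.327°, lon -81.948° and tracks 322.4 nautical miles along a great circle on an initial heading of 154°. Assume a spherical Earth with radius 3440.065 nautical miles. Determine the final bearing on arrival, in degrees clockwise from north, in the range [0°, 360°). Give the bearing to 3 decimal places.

final bearing 157.272°

Central angle δ = d/R = 0.093719 rad.
Start latitude φ₁ = 1.017998 rad; initial bearing θ = 2.687807 rad.
sin φ₂ = sin φ₁ cos δ + cos φ₁ sin δ cos θ = (0.851059)(0.995612) + (0.525071)(0.093582)(-0.898794) = 0.803160
φ₂ = asin(0.803160) = 0.932580 rad = 53.433°.
For the longitude increment, Δλ = atan2( sin θ sin δ cos φ₁, cos δ − sin φ₁ sin φ₂ ) = atan2(0.021540, 0.312076) = 3.948°.
λ₂ = λ₁ + Δλ = -78.000°.
The forward bearing on arrival equals the back-azimuth from the destination plus 180°.
Back-azimuth from P₂ (53.433°, -78.000°) to P₁ (58.327°, -81.948°), with Δλ' = λ₁ − λ₂ = -3.948°: atan2( sin Δλ' cos φ₁ , cos φ₂ sin φ₁ − sin φ₂ cos φ₁ cos Δλ' ) = 337.272°.
Final bearing = (337.272° + 180°) mod 360° = 157.272°.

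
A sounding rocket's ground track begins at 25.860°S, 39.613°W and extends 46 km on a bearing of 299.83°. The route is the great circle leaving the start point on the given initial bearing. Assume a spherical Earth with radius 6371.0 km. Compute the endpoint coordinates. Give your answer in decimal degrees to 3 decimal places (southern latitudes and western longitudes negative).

δ = 46/6371 = 0.007220 rad (0.4137°).
Start latitude φ₁ = -0.451342 rad; initial bearing θ = 5.233021 rad.
sin φ₂ = sin φ₁ cos δ + cos φ₁ sin δ cos θ = (-0.436174)(0.999974) + (0.899863)(0.007220)(0.497428) = -0.432930
φ₂ = asin(-0.432930) = -0.447741 rad = -25.654°.
For the longitude increment, Δλ = atan2( sin θ sin δ cos φ₁, cos δ − sin φ₁ sin φ₂ ) = atan2(-0.005636, 0.811141) = -0.398°.
λ₂ = -39.613° + -0.398° = -40.011°.

latitude -25.654°, longitude -40.011°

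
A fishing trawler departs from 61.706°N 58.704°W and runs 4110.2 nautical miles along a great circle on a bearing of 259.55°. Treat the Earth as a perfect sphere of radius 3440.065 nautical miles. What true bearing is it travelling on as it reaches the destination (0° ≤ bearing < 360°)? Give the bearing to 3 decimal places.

final bearing 208.723°

δ = 4110.2/3440.065 = 1.194803 rad (68.4572°).
Converting: φ₁ = 1.076973 rad, θ = 4.530002 rad.
Applying the spherical law of cosines for sides, sin φ₂ = sin φ₁ cos δ + cos φ₁ sin δ cos θ = 0.243360, so φ₂ = 14.085°.
Then Δλ = atan2(-0.433572, 0.152911) = -1.231737 rad, from sin θ sin δ cos φ₁ over cos δ − sin φ₁ sin φ₂.
Hence λ₂ = -58.704° + -70.573° = -129.277°.
The forward bearing on arrival equals the back-azimuth from the destination plus 180°.
Back-azimuth from P₂ (14.085°, -129.277°) to P₁ (61.706°, -58.704°), with Δλ' = λ₁ − λ₂ = 70.573°: atan2( sin Δλ' cos φ₁ , cos φ₂ sin φ₁ − sin φ₂ cos φ₁ cos Δλ' ) = 28.723°.
Final bearing = (28.723° + 180°) mod 360° = 208.723°.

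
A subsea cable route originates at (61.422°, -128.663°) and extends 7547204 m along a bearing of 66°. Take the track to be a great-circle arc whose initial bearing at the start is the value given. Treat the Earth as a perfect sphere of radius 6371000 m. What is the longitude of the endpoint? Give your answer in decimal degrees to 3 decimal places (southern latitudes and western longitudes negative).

longitude -28.565°

Angular distance δ = d/R = 7547204 / 6371000 = 1.184618 rad.
Converting: φ₁ = 1.072016 rad, θ = 1.151917 rad.
Destination latitude: φ₂ = arcsin( sin φ₁ cos δ + cos φ₁ sin δ cos θ ) = arcsin(0.510998) = 30.730°.
Δλ = atan2( sin θ sin δ cos φ₁ , cos δ − sin φ₁ sin φ₂ ) = atan2(0.404816, -0.072091) = 1.747031 rad = 100.098°.
Hence λ₂ = -128.663° + 100.098° = -28.565°.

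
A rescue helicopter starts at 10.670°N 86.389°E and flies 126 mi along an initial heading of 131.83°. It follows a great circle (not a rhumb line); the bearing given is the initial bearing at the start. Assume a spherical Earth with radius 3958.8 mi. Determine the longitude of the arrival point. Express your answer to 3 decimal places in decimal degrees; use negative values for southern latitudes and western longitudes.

Angular distance δ = d/R = 126 / 3958.8 = 0.031828 rad.
Converting: φ₁ = 0.186227 rad, θ = 2.300868 rad.
sin φ₂ = sin φ₁ cos δ + cos φ₁ sin δ cos θ = (0.185152)(0.999494) + (0.982710)(0.031822)(-0.666923) = 0.164202
φ₂ = asin(0.164202) = 0.164949 rad = 9.451°.
Then Δλ = atan2(0.023302, 0.969091) = 0.024040 rad, from sin θ sin δ cos φ₁ over cos δ − sin φ₁ sin φ₂.
Hence λ₂ = 86.389° + 1.377° = 87.766°.

longitude 87.766°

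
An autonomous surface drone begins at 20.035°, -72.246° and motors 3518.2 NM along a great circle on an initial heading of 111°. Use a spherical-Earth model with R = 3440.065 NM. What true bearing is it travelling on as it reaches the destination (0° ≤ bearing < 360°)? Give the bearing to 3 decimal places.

δ = 3518.2/3440.065 = 1.022713 rad (58.5972°).
With φ₁ = 20.035° = 0.349677 rad and θ = 111° = 1.937315 rad:
Applying the spherical law of cosines for sides, sin φ₂ = sin φ₁ cos δ + cos φ₁ sin δ cos θ = -0.108856, so φ₂ = -6.249°.
Δλ = atan2( sin θ sin δ cos φ₁ , cos δ − sin φ₁ sin φ₂ ) = atan2(0.748613, 0.558346) = 0.929963 rad = 53.283°.
λ₂ = -72.246° + 53.283° = -18.963°.
The forward bearing on arrival equals the back-azimuth from the destination plus 180°.
Back-azimuth from P₂ (-6.249°, -18.963°) to P₁ (20.035°, -72.246°), with Δλ' = λ₁ − λ₂ = -53.283°: atan2( sin Δλ' cos φ₁ , cos φ₂ sin φ₁ − sin φ₂ cos φ₁ cos Δλ' ) = 298.076°.
Final bearing = (298.076° + 180°) mod 360° = 118.076°.

final bearing 118.076°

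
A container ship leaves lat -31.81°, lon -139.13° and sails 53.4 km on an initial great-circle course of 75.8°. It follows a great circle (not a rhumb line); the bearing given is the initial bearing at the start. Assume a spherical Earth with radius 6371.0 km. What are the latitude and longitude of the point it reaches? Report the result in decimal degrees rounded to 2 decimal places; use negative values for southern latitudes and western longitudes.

The arc subtends δ = 53.4/6371 = 0.008382 rad at the centre.
With φ₁ = -31.81° = -0.555189 rad and θ = 75.8° = 1.322960 rad:
sin φ₂ = sin φ₁ cos δ + cos φ₁ sin δ cos θ = (-0.527104)(0.999965) + (0.849801)(0.008382)(0.245307) = -0.525338
φ₂ = asin(-0.525338) = -0.553113 rad = -31.69°.
For the longitude increment, Δλ = atan2( sin θ sin δ cos φ₁, cos δ − sin φ₁ sin φ₂ ) = atan2(0.006905, 0.723057) = 0.55°.
λ₂ = -139.13° + 0.55° = -138.58°.

latitude -31.69°, longitude -138.58°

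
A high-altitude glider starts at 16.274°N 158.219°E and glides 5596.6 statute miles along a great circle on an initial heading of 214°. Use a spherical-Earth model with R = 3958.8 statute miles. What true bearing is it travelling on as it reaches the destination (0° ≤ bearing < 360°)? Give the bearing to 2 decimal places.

δ = 5596.6/3958.8 = 1.413711 rad (80.9997°).
With φ₁ = 16.274° = 0.284035 rad and θ = 214° = 3.735005 rad:
Destination latitude: φ₂ = arcsin( sin φ₁ cos δ + cos φ₁ sin δ cos θ ) = arcsin(-0.742182) = -47.918°.
Δλ = atan2( sin θ sin δ cos φ₁ , cos δ − sin φ₁ sin φ₂ ) = atan2(-0.530178, 0.364422) = -0.968605 rad = -55.497°.
λ₂ = λ₁ + Δλ = 102.722°.
The forward bearing on arrival equals the back-azimuth from the destination plus 180°.
Back-azimuth from P₂ (-47.92°, 102.72°) to P₁ (16.27°, 158.22°), with Δλ' = λ₁ − λ₂ = 55.50°: atan2( sin Δλ' cos φ₁ , cos φ₂ sin φ₁ − sin φ₂ cos φ₁ cos Δλ' ) = 53.22°.
Final bearing = (53.22° + 180°) mod 360° = 233.22°.

final bearing 233.22°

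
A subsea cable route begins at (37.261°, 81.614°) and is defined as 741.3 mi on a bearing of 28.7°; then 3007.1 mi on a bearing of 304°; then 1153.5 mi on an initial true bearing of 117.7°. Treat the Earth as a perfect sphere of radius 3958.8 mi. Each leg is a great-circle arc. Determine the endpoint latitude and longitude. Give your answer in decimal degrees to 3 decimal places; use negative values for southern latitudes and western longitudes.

latitude 42.517°, longitude 40.370°

Apply the spherical direct solution leg by leg, carrying full precision between legs.
Leg 1: from (37.261°, 81.614°), δ = 741.3/3958.8 = 0.187254 rad, θ = 28.7° → φ = 46.454°, λ = 89.070°.
Leg 2: from (46.454°, 89.070°), δ = 3007.1/3958.8 = 0.759599 rad, θ = 304° → φ = 52.267°, λ = 20.183°.
Leg 3: from (52.267°, 20.183°), δ = 1153.5/3958.8 = 0.291376 rad, θ = 117.7° → φ = 42.517°, λ = 40.370°.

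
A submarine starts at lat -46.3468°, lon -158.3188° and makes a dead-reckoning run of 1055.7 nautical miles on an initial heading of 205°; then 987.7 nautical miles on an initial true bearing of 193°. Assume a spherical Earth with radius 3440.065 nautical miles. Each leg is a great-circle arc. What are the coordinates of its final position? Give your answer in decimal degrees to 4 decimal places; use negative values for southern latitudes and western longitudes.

latitude -77.0231°, longitude 169.6879°

Apply the spherical direct solution leg by leg, carrying full precision between legs.
Leg 1: from (-46.3468°, -158.3188°), δ = 1055.7/3440.065 = 0.306884 rad, θ = 205° → φ = -61.4883°, λ = -173.8319°.
Leg 2: from (-61.4883°, -173.8319°), δ = 987.7/3440.065 = 0.287117 rad, θ = 193° → φ = -77.0231°, λ = 169.6879°.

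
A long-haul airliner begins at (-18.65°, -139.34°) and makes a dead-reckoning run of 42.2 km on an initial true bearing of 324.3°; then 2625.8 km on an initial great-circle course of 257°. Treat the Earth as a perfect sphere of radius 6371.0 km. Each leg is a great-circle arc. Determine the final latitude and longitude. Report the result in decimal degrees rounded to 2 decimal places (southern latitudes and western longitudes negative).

latitude -21.95°, longitude -164.46°

Apply the spherical direct solution leg by leg, carrying full precision between legs.
Leg 1: from (-18.65°, -139.34°), δ = 42.2/6371 = 0.006624 rad, θ = 324.3° → φ = -18.34°, λ = -139.57°.
Leg 2: from (-18.34°, -139.57°), δ = 2625.8/6371 = 0.412149 rad, θ = 257° → φ = -21.95°, λ = -164.46°.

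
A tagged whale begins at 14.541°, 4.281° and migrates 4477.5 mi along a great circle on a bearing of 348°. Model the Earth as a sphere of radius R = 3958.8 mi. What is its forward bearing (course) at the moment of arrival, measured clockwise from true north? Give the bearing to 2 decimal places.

δ = 4477.5/3958.8 = 1.131025 rad (64.8029°).
Converting: φ₁ = 0.253788 rad, θ = 6.073746 rad.
Destination latitude: φ₂ = arcsin( sin φ₁ cos δ + cos φ₁ sin δ cos θ ) = arcsin(0.963615) = 74.497°.
For the longitude increment, Δλ = atan2( sin θ sin δ cos φ₁, cos δ − sin φ₁ sin φ₂ ) = atan2(-0.182103, 0.183795) = -44.735°.
Hence λ₂ = 4.281° + -44.735° = -40.454°.
The forward bearing on arrival equals the back-azimuth from the destination plus 180°.
Back-azimuth from P₂ (74.50°, -40.45°) to P₁ (14.54°, 4.28°), with Δλ' = λ₁ − λ₂ = 44.73°: atan2( sin Δλ' cos φ₁ , cos φ₂ sin φ₁ − sin φ₂ cos φ₁ cos Δλ' ) = 131.16°.
Final bearing = (131.16° + 180°) mod 360° = 311.16°.

final bearing 311.16°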